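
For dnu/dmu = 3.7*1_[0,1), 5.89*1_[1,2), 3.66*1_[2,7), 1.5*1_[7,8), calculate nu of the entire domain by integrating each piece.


Integrate each piece of the Radon-Nikodym derivative:
Step 1: integral_0^1 3.7 dx = 3.7*(1-0) = 3.7*1 = 3.7
Step 2: integral_1^2 5.89 dx = 5.89*(2-1) = 5.89*1 = 5.89
Step 3: integral_2^7 3.66 dx = 3.66*(7-2) = 3.66*5 = 18.3
Step 4: integral_7^8 1.5 dx = 1.5*(8-7) = 1.5*1 = 1.5
Total: 3.7 + 5.89 + 18.3 + 1.5 = 29.39


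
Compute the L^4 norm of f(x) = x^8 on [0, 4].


Step 1: ||f||_4 = (integral_0^4 |x^8|^4 dx)^(1/4)
     = (integral_0^4 x^32 dx)^(1/4)
Step 2: integral_0^4 x^32 dx = [x^33/(33)] from 0 to 4 = 4^33/33
     = 73786976294838206464/33 = 2.235969e+18
Step 3: ||f||_4 = (2.235969e+18)^(1/4) = 38669.311845


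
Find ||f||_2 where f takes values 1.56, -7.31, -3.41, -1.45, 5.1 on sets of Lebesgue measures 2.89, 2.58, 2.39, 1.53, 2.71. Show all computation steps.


Step 1: Compute |f_i|^2 for each value:
  |1.56|^2 = 2.4336
  |-7.31|^2 = 53.4361
  |-3.41|^2 = 11.6281
  |-1.45|^2 = 2.1025
  |5.1|^2 = 26.01
Step 2: Multiply by measures and sum:
  2.4336 * 2.89 = 7.033104
  53.4361 * 2.58 = 137.865138
  11.6281 * 2.39 = 27.791159
  2.1025 * 1.53 = 3.216825
  26.01 * 2.71 = 70.4871
Sum = 7.033104 + 137.865138 + 27.791159 + 3.216825 + 70.4871 = 246.393326
Step 3: Take the p-th root:
||f||_2 = (246.393326)^(1/2) = 15.696921


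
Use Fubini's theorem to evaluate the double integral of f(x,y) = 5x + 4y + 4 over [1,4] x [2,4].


By Fubini, integrate in x first, then y.
Step 1: Fix y, integrate over x in [1,4]:
  integral(5x + 4y + 4, x=1..4)
  = 5*(4^2 - 1^2)/2 + (4y + 4)*(4 - 1)
  = 37.5 + (4y + 4)*3
  = 37.5 + 12y + 12
  = 49.5 + 12y
Step 2: Integrate over y in [2,4]:
  integral(49.5 + 12y, y=2..4)
  = 49.5*2 + 12*(4^2 - 2^2)/2
  = 99 + 72
  = 171


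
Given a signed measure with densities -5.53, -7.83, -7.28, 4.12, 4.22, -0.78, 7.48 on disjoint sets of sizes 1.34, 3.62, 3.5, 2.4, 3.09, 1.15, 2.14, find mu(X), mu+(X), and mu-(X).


Step 1: Compute signed measure on each set:
  Set 1: -5.53 * 1.34 = -7.4102
  Set 2: -7.83 * 3.62 = -28.3446
  Set 3: -7.28 * 3.5 = -25.48
  Set 4: 4.12 * 2.4 = 9.888
  Set 5: 4.22 * 3.09 = 13.0398
  Set 6: -0.78 * 1.15 = -0.897
  Set 7: 7.48 * 2.14 = 16.0072
Step 2: Total signed measure = (-7.4102) + (-28.3446) + (-25.48) + (9.888) + (13.0398) + (-0.897) + (16.0072)
     = -23.1968
Step 3: Positive part mu+(X) = sum of positive contributions = 38.935
Step 4: Negative part mu-(X) = |sum of negative contributions| = 62.1318


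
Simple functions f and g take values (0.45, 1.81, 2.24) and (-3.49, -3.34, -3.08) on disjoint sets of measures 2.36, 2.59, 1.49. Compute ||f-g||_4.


Step 1: Compute differences f_i - g_i:
  0.45 - -3.49 = 3.94
  1.81 - -3.34 = 5.15
  2.24 - -3.08 = 5.32
Step 2: Compute |diff|^4 * measure for each set:
  |3.94|^4 * 2.36 = 240.982157 * 2.36 = 568.71789
  |5.15|^4 * 2.59 = 703.443006 * 2.59 = 1821.917386
  |5.32|^4 * 1.49 = 801.025846 * 1.49 = 1193.52851
Step 3: Sum = 3584.163787
Step 4: ||f-g||_4 = (3584.163787)^(1/4) = 7.737434


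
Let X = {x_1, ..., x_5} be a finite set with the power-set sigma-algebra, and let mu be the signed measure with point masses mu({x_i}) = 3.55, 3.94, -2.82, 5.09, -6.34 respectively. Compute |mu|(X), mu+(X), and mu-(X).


Step 1: Every measurable set is a union of atoms (the cells / points), so a Hahn decomposition is
  obtained by grouping atoms by sign: P = union of atoms with mu > 0, N = union of the remaining atoms.
  Atoms in P (indices): 1, 2, 4;  atoms in N (indices): 3, 5
  Positive values: 3.55, 3.94, 5.09
  Negative values: -2.82, -6.34
Step 2: mu+(X) = mu(P) = sum of positive atom values = 12.58
Step 3: mu-(X) = -mu(N) = sum of |negative atom values| = 9.16
Step 4: |mu|(X) = mu+(X) + mu-(X) = 12.58 + 9.16 = 21.74


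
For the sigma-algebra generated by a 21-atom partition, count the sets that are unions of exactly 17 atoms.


Each element of F is a union of some subset of the 21 atoms.
Elements that are unions of exactly 17 atoms correspond to 17-element subsets of the 21 atoms.
Count = C(21, 17) = 21! / (17! * 4!) = 5985.


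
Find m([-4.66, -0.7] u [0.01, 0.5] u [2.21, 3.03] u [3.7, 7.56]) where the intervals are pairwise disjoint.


For pairwise disjoint intervals, m(union) = sum of lengths.
= (-0.7 - -4.66) + (0.5 - 0.01) + (3.03 - 2.21) + (7.56 - 3.7)
= 3.96 + 0.49 + 0.82 + 3.86
= 9.13


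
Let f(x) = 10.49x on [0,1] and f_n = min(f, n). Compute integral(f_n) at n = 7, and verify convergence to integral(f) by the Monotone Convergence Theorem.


f(x) = 10.49x on [0,1]; f_n(x) = min(10.49x, n). At n = 7:
Step 1: f(x) reaches 7 at x = 7/10.49 = 0.667302
Step 2: integral(f_7) = integral(10.49x, 0, 0.667302) + integral(7, 0.667302, 1)
       = 10.49*0.667302^2/2 + 7*(1 - 0.667302)
       = 2.335558 + 2.328885
       = 4.664442
Step 3: As n -> infinity, f_n increases to f, so by MCT integral(f_n) -> integral(f) = 10.49/2 = 5.245.
Convergence: integral(f_7) = 4.664442 -> 5.245 as n -> infinity


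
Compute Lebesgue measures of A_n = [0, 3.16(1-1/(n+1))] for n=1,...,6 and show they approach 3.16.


By continuity of measure from below: if A_n increases to A, then m(A_n) -> m(A).
Here A = [0, 3.16], so m(A) = 3.16
Step 1: a_1 = 3.16*(1 - 1/2) = 1.58, m(A_1) = 1.58
Step 2: a_2 = 3.16*(1 - 1/3) = 2.1067, m(A_2) = 2.1067
Step 3: a_3 = 3.16*(1 - 1/4) = 2.37, m(A_3) = 2.37
Step 4: a_4 = 3.16*(1 - 1/5) = 2.528, m(A_4) = 2.528
Step 5: a_5 = 3.16*(1 - 1/6) = 2.6333, m(A_5) = 2.6333
Step 6: a_6 = 3.16*(1 - 1/7) = 2.7086, m(A_6) = 2.7086
Limit: m(A_n) -> m([0,3.16]) = 3.16


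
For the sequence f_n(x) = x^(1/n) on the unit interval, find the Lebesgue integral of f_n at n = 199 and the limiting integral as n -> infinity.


At n = 199: f_199(x) = x^(1/199).
Step 1: integral(x^(1/199), 0, 1) = [x^(1/199+1) / (1/199+1)] from 0 to 1
     = 1 / (1/199 + 1) = 1 / ((199+1)/199) = 199/(199+1)
     = 199/200 = 0.995
Step 2: As n -> infinity, f_n(x) = x^(1/n) -> 1 for x in (0,1], and f_n is increasing in n.
By MCT, lim_n integral(f_n) = integral(lim_n f_n) = integral(1, 0, 1) = 1.
Step 3: Verify convergence: 199/200 = 0.995 -> 1


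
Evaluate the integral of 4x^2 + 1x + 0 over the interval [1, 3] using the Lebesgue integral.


The Lebesgue integral of a Riemann-integrable function agrees with the Riemann integral.
Antiderivative F(x) = (4/3)x^3 + (1/2)x^2 + 0x
F(3) = (4/3)*3^3 + (1/2)*3^2 + 0*3
     = (4/3)*27 + (1/2)*9 + 0*3
     = 36 + 4.5 + 0
     = 40.5
F(1) = 1.833333
Integral = F(3) - F(1) = 40.5 - 1.833333 = 38.666667


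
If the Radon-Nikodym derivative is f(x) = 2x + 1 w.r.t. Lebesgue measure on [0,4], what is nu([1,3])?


nu(A) = integral_A (dnu/dmu) dmu = integral_1^3 (2x + 1) dx
Step 1: Antiderivative F(x) = (2/2)x^2 + 1x
Step 2: F(3) = (2/2)*3^2 + 1*3 = 9 + 3 = 12
Step 3: F(1) = (2/2)*1^2 + 1*1 = 1 + 1 = 2
Step 4: nu([1,3]) = F(3) - F(1) = 12 - 2 = 10


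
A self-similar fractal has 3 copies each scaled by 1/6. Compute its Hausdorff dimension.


For a self-similar set with N copies scaled by 1/r:
dim_H = log(N)/log(r) = log(3)/log(6)
= 1.098612/1.791759
= 0.613147


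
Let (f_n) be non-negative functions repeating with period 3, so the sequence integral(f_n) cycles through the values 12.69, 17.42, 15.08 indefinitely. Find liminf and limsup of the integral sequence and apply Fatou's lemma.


The sequence (integral(f_n)) is periodic with period 3, repeating the values 12.69, 17.42, 15.08 indefinitely.
Step 1: For a periodic sequence, every tail (a_m, a_(m+1), ...) contains all 3 period values infinitely often.
Step 2: Hence inf of every tail = min of the period values = min(12.69, 17.42, 15.08) = 12.69.
        liminf_n integral(f_n) = sup over m of (inf of tail from m) = 12.69.
Step 3: Similarly sup of every tail = max of the period values = 17.42.
        limsup_n integral(f_n) = 17.42.
Step 4: Fatou's lemma: integral(liminf_n f_n) <= liminf_n integral(f_n) = 12.69.
        So the integral of the pointwise liminf is at most 12.69.


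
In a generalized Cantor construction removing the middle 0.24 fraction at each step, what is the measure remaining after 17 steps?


Step 1: At each step, fraction remaining = 1 - 0.24 = 0.76
Step 2: After 17 steps, measure = (0.76)^17
Result = 0.009415


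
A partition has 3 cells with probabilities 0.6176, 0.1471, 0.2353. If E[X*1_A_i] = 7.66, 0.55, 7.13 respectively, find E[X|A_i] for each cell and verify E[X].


For each cell A_i: E[X|A_i] = E[X*1_A_i] / P(A_i)
Step 1: E[X|A_1] = 7.66 / 0.6176 = 12.40285
Step 2: E[X|A_2] = 0.55 / 0.1471 = 3.738953
Step 3: E[X|A_3] = 7.13 / 0.2353 = 30.301742
Verification: E[X] = sum E[X*1_A_i] = 7.66 + 0.55 + 7.13 = 15.34


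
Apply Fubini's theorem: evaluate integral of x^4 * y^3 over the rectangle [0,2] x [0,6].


By Fubini's theorem, the double integral factors as a product of single integrals:
Step 1: integral_0^2 x^4 dx = [x^5/5] from 0 to 2
     = 2^5/5 = 6.4
Step 2: integral_0^6 y^3 dy = [y^4/4] from 0 to 6
     = 6^4/4 = 324
Step 3: Double integral = 6.4 * 324 = 2073.6


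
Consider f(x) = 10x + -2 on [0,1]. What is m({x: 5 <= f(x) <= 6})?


f^(-1)([5, 6]) = {x : 5 <= 10x + -2 <= 6}
Solving: (5 - -2)/10 <= x <= (6 - -2)/10
= [0.7, 0.8]
Intersecting with [0,1]: [0.7, 0.8]
Measure = 0.8 - 0.7 = 0.1


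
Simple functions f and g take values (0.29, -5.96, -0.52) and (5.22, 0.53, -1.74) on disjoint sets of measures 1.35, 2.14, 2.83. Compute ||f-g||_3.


Step 1: Compute differences f_i - g_i:
  0.29 - 5.22 = -4.93
  -5.96 - 0.53 = -6.49
  -0.52 - -1.74 = 1.22
Step 2: Compute |diff|^3 * measure for each set:
  |-4.93|^3 * 1.35 = 119.823157 * 1.35 = 161.761262
  |-6.49|^3 * 2.14 = 273.359449 * 2.14 = 584.989221
  |1.22|^3 * 2.83 = 1.815848 * 2.83 = 5.13885
Step 3: Sum = 751.889333
Step 4: ||f-g||_3 = (751.889333)^(1/3) = 9.093226


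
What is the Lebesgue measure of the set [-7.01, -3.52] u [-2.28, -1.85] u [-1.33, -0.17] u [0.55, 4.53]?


For pairwise disjoint intervals, m(union) = sum of lengths.
= (-3.52 - -7.01) + (-1.85 - -2.28) + (-0.17 - -1.33) + (4.53 - 0.55)
= 3.49 + 0.43 + 1.16 + 3.98
= 9.06


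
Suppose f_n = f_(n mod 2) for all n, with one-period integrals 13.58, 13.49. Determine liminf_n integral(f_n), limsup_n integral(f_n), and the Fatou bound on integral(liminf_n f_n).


The sequence (integral(f_n)) is periodic with period 2, repeating the values 13.58, 13.49 indefinitely.
Step 1: For a periodic sequence, every tail (a_m, a_(m+1), ...) contains all 2 period values infinitely often.
Step 2: Hence inf of every tail = min of the period values = min(13.58, 13.49) = 13.49.
        liminf_n integral(f_n) = sup over m of (inf of tail from m) = 13.49.
Step 3: Similarly sup of every tail = max of the period values = 13.58.
        limsup_n integral(f_n) = 13.58.
Step 4: Fatou's lemma: integral(liminf_n f_n) <= liminf_n integral(f_n) = 13.49.
        So the integral of the pointwise liminf is at most 13.49.


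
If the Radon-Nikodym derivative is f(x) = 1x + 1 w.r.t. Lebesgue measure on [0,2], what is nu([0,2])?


nu(A) = integral_A (dnu/dmu) dmu = integral_0^2 (1x + 1) dx
Step 1: Antiderivative F(x) = (1/2)x^2 + 1x
Step 2: F(2) = (1/2)*2^2 + 1*2 = 2 + 2 = 4
Step 3: F(0) = (1/2)*0^2 + 1*0 = 0.0 + 0 = 0.0
Step 4: nu([0,2]) = F(2) - F(0) = 4 - 0.0 = 4


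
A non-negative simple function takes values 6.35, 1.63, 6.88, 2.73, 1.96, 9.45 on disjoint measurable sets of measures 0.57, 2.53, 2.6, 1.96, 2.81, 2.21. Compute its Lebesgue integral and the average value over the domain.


Step 1: Integral = sum(value_i * measure_i)
= 6.35*0.57 + 1.63*2.53 + 6.88*2.6 + 2.73*1.96 + 1.96*2.81 + 9.45*2.21
= 3.6195 + 4.1239 + 17.888 + 5.3508 + 5.5076 + 20.8845
= 57.3743
Step 2: Total measure of domain = 0.57 + 2.53 + 2.6 + 1.96 + 2.81 + 2.21 = 12.68
Step 3: Average value = 57.3743 / 12.68 = 4.524787


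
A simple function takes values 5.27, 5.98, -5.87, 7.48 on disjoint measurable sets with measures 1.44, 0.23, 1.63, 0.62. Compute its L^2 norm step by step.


Step 1: Compute |f_i|^2 for each value:
  |5.27|^2 = 27.7729
  |5.98|^2 = 35.7604
  |-5.87|^2 = 34.4569
  |7.48|^2 = 55.9504
Step 2: Multiply by measures and sum:
  27.7729 * 1.44 = 39.992976
  35.7604 * 0.23 = 8.224892
  34.4569 * 1.63 = 56.164747
  55.9504 * 0.62 = 34.689248
Sum = 39.992976 + 8.224892 + 56.164747 + 34.689248 = 139.071863
Step 3: Take the p-th root:
||f||_2 = (139.071863)^(1/2) = 11.792873


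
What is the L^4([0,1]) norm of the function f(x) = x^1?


Step 1: ||f||_4 = (integral_0^1 |x^1|^4 dx)^(1/4)
     = (integral_0^1 x^4 dx)^(1/4)
Step 2: integral_0^1 x^4 dx = [x^5/(5)] from 0 to 1 = 1^5/5
     = 1/5 = 0.2
Step 3: ||f||_4 = (0.2)^(1/4) = 0.66874


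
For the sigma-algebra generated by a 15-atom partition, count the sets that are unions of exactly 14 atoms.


Each element of F is a union of some subset of the 15 atoms.
Elements that are unions of exactly 14 atoms correspond to 14-element subsets of the 15 atoms.
Count = C(15, 14) = 15! / (14! * 1!) = 15.


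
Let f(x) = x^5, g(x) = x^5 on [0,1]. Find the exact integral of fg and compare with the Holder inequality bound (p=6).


Step 1: Exact integral of f*g = integral(x^10, 0, 1) = 1/11
     = 0.090909
Step 2: Holder bound with p=6, q=1.2:
  ||f||_p = (integral x^30 dx)^(1/6) = (1/31)^(1/6) = 0.564209
  ||g||_q = (integral x^6 dx)^(1/1.2) = (1/7)^(1/1.2) = 0.197584
Step 3: Holder bound = ||f||_p * ||g||_q = 0.564209 * 0.197584 = 0.111479
Verification: 0.090909 <= 0.111479 (Holder holds)


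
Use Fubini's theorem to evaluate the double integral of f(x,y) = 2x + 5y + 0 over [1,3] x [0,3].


By Fubini, integrate in x first, then y.
Step 1: Fix y, integrate over x in [1,3]:
  integral(2x + 5y + 0, x=1..3)
  = 2*(3^2 - 1^2)/2 + (5y + 0)*(3 - 1)
  = 8 + (5y + 0)*2
  = 8 + 10y + 0
  = 8 + 10y
Step 2: Integrate over y in [0,3]:
  integral(8 + 10y, y=0..3)
  = 8*3 + 10*(3^2 - 0^2)/2
  = 24 + 45
  = 69


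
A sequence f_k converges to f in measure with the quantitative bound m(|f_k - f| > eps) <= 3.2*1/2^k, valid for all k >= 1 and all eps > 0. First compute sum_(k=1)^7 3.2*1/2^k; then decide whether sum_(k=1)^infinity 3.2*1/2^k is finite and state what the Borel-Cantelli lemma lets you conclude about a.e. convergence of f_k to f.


Step 1: List the terms 3.2*1/2^k for k = 1 to 7:
  k=1: 1.6
  k=2: 0.8
  k=3: 0.4
  k=4: 0.2
  k=5: 0.1
  k=6: 0.05
  k=7: 0.025
Step 2: Partial sum = 1.6 + 0.8 + 0.4 + 0.2 + 0.1 + 0.05 + 0.025
     = 3.175
Step 3: The full series sum_(k>=1) 3.2*1/2^k converges (geometric series with ratio 1/2 < 1; a constant multiple of a convergent series converges).
Step 4: Fix eps > 0. Since sum_k m(|f_k - f| > eps) < infinity, the Borel-Cantelli lemma gives
        m(limsup_k {|f_k - f| > eps}) = 0, i.e. for a.e. x, |f_k(x) - f(x)| <= eps for all large k.
        Applying this with eps = 1/j for j = 1, 2, ... and intersecting the countably many full-measure sets,
        for a.e. x we get limsup_k |f_k(x) - f(x)| <= 1/j for every j, hence f_k -> f almost everywhere.
Conclusion: series converges; Borel-Cantelli yields f_k -> f a.e.


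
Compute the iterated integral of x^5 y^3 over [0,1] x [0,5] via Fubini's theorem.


By Fubini's theorem, the double integral factors as a product of single integrals:
Step 1: integral_0^1 x^5 dx = [x^6/6] from 0 to 1
     = 1^6/6 = 0.166667
Step 2: integral_0^5 y^3 dy = [y^4/4] from 0 to 5
     = 5^4/4 = 156.25
Step 3: Double integral = 0.166667 * 156.25 = 26.041667


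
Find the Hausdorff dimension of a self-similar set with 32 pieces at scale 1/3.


For a self-similar set with N copies scaled by 1/r:
dim_H = log(N)/log(r) = log(32)/log(3)
= 3.465736/1.098612
= 3.154649


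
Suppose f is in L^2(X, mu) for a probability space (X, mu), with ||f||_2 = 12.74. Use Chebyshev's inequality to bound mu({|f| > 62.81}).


Chebyshev/Markov inequality: mu(|f| > eps) <= (||f||_p / eps)^p
Step 1: ||f||_2 / eps = 12.74 / 62.81 = 0.202834
Step 2: Raise to power p = 2:
  (0.202834)^2 = 0.041142
Step 3: Therefore mu(|f| > 62.81) <= 0.041142


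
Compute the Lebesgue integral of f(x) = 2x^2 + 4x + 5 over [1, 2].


The Lebesgue integral of a Riemann-integrable function agrees with the Riemann integral.
Antiderivative F(x) = (2/3)x^3 + (4/2)x^2 + 5x
F(2) = (2/3)*2^3 + (4/2)*2^2 + 5*2
     = (2/3)*8 + (4/2)*4 + 5*2
     = 5.333333 + 8 + 10
     = 23.333333
F(1) = 7.666667
Integral = F(2) - F(1) = 23.333333 - 7.666667 = 15.666667


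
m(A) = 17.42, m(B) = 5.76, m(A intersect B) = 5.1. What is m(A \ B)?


m(A \ B) = m(A) - m(A n B)
= 17.42 - 5.1
= 12.32


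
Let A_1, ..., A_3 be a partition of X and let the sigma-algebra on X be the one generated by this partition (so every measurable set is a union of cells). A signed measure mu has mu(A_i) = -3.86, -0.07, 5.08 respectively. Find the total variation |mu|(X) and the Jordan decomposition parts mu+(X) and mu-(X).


Step 1: Every measurable set is a union of atoms (the cells / points), so a Hahn decomposition is
  obtained by grouping atoms by sign: P = union of atoms with mu > 0, N = union of the remaining atoms.
  Atoms in P (indices): 3;  atoms in N (indices): 1, 2
  Positive values: 5.08
  Negative values: -3.86, -0.07
Step 2: mu+(X) = mu(P) = sum of positive atom values = 5.08
Step 3: mu-(X) = -mu(N) = sum of |negative atom values| = 3.93
Step 4: |mu|(X) = mu+(X) + mu-(X) = 5.08 + 3.93 = 9.01


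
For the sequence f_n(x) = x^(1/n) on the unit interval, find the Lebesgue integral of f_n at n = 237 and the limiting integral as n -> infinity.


At n = 237: f_237(x) = x^(1/237).
Step 1: integral(x^(1/237), 0, 1) = [x^(1/237+1) / (1/237+1)] from 0 to 1
     = 1 / (1/237 + 1) = 1 / ((237+1)/237) = 237/(237+1)
     = 237/238 = 0.995798
Step 2: As n -> infinity, f_n(x) = x^(1/n) -> 1 for x in (0,1], and f_n is increasing in n.
By MCT, lim_n integral(f_n) = integral(lim_n f_n) = integral(1, 0, 1) = 1.
Step 3: Verify convergence: 237/238 = 0.995798 -> 1


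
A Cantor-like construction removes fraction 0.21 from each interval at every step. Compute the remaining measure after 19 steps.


Step 1: At each step, fraction remaining = 1 - 0.21 = 0.79
Step 2: After 19 steps, measure = (0.79)^19
Result = 0.011348


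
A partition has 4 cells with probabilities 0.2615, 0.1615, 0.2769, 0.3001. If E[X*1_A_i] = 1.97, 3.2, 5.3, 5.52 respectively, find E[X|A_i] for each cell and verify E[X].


For each cell A_i: E[X|A_i] = E[X*1_A_i] / P(A_i)
Step 1: E[X|A_1] = 1.97 / 0.2615 = 7.533461
Step 2: E[X|A_2] = 3.2 / 0.1615 = 19.814241
Step 3: E[X|A_3] = 5.3 / 0.2769 = 19.140484
Step 4: E[X|A_4] = 5.52 / 0.3001 = 18.393869
Verification: E[X] = sum E[X*1_A_i] = 1.97 + 3.2 + 5.3 + 5.52 = 15.99


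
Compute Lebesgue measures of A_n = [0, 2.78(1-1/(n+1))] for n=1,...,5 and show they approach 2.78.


By continuity of measure from below: if A_n increases to A, then m(A_n) -> m(A).
Here A = [0, 2.78], so m(A) = 2.78
Step 1: a_1 = 2.78*(1 - 1/2) = 1.39, m(A_1) = 1.39
Step 2: a_2 = 2.78*(1 - 1/3) = 1.8533, m(A_2) = 1.8533
Step 3: a_3 = 2.78*(1 - 1/4) = 2.085, m(A_3) = 2.085
Step 4: a_4 = 2.78*(1 - 1/5) = 2.224, m(A_4) = 2.224
Step 5: a_5 = 2.78*(1 - 1/6) = 2.3167, m(A_5) = 2.3167
Limit: m(A_n) -> m([0,2.78]) = 2.78


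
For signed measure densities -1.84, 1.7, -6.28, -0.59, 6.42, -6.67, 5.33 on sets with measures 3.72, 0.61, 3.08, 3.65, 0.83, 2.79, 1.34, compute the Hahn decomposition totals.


Step 1: Compute signed measure on each set:
  Set 1: -1.84 * 3.72 = -6.8448
  Set 2: 1.7 * 0.61 = 1.037
  Set 3: -6.28 * 3.08 = -19.3424
  Set 4: -0.59 * 3.65 = -2.1535
  Set 5: 6.42 * 0.83 = 5.3286
  Set 6: -6.67 * 2.79 = -18.6093
  Set 7: 5.33 * 1.34 = 7.1422
Step 2: Total signed measure = (-6.8448) + (1.037) + (-19.3424) + (-2.1535) + (5.3286) + (-18.6093) + (7.1422)
     = -33.4422
Step 3: Positive part mu+(X) = sum of positive contributions = 13.5078
Step 4: Negative part mu-(X) = |sum of negative contributions| = 46.95


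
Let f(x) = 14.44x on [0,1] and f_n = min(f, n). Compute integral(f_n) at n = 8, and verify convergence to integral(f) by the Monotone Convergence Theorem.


f(x) = 14.44x on [0,1]; f_n(x) = min(14.44x, n). At n = 8:
Step 1: f(x) reaches 8 at x = 8/14.44 = 0.554017
Step 2: integral(f_8) = integral(14.44x, 0, 0.554017) + integral(8, 0.554017, 1)
       = 14.44*0.554017^2/2 + 8*(1 - 0.554017)
       = 2.216066 + 3.567867
       = 5.783934
Step 3: As n -> infinity, f_n increases to f, so by MCT integral(f_n) -> integral(f) = 14.44/2 = 7.22.
Convergence: integral(f_8) = 5.783934 -> 7.22 as n -> infinity


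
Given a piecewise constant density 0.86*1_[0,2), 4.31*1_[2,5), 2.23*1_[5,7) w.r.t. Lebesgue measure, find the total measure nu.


Integrate each piece of the Radon-Nikodym derivative:
Step 1: integral_0^2 0.86 dx = 0.86*(2-0) = 0.86*2 = 1.72
Step 2: integral_2^5 4.31 dx = 4.31*(5-2) = 4.31*3 = 12.93
Step 3: integral_5^7 2.23 dx = 2.23*(7-5) = 2.23*2 = 4.46
Total: 1.72 + 12.93 + 4.46 = 19.11


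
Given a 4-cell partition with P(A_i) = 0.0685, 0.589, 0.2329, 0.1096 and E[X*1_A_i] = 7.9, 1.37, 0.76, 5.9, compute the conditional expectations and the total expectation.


For each cell A_i: E[X|A_i] = E[X*1_A_i] / P(A_i)
Step 1: E[X|A_1] = 7.9 / 0.0685 = 115.328467
Step 2: E[X|A_2] = 1.37 / 0.589 = 2.325976
Step 3: E[X|A_3] = 0.76 / 0.2329 = 3.263203
Step 4: E[X|A_4] = 5.9 / 0.1096 = 53.832117
Verification: E[X] = sum E[X*1_A_i] = 7.9 + 1.37 + 0.76 + 5.9 = 15.93


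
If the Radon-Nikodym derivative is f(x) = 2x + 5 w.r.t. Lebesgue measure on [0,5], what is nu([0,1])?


nu(A) = integral_A (dnu/dmu) dmu = integral_0^1 (2x + 5) dx
Step 1: Antiderivative F(x) = (2/2)x^2 + 5x
Step 2: F(1) = (2/2)*1^2 + 5*1 = 1 + 5 = 6
Step 3: F(0) = (2/2)*0^2 + 5*0 = 0.0 + 0 = 0.0
Step 4: nu([0,1]) = F(1) - F(0) = 6 - 0.0 = 6


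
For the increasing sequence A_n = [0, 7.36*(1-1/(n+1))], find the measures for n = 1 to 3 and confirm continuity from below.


By continuity of measure from below: if A_n increases to A, then m(A_n) -> m(A).
Here A = [0, 7.36], so m(A) = 7.36
Step 1: a_1 = 7.36*(1 - 1/2) = 3.68, m(A_1) = 3.68
Step 2: a_2 = 7.36*(1 - 1/3) = 4.9067, m(A_2) = 4.9067
Step 3: a_3 = 7.36*(1 - 1/4) = 5.52, m(A_3) = 5.52
Limit: m(A_n) -> m([0,7.36]) = 7.36


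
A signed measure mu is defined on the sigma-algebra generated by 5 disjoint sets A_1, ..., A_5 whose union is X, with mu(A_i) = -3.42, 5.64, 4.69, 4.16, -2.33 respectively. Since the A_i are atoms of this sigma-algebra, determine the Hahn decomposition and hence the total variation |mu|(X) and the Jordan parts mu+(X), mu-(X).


Step 1: Every measurable set is a union of atoms (the cells / points), so a Hahn decomposition is
  obtained by grouping atoms by sign: P = union of atoms with mu > 0, N = union of the remaining atoms.
  Atoms in P (indices): 2, 3, 4;  atoms in N (indices): 1, 5
  Positive values: 5.64, 4.69, 4.16
  Negative values: -3.42, -2.33
Step 2: mu+(X) = mu(P) = sum of positive atom values = 14.49
Step 3: mu-(X) = -mu(N) = sum of |negative atom values| = 5.75
Step 4: |mu|(X) = mu+(X) + mu-(X) = 14.49 + 5.75 = 20.24


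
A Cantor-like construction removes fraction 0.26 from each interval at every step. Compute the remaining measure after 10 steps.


Step 1: At each step, fraction remaining = 1 - 0.26 = 0.74
Step 2: After 10 steps, measure = (0.74)^10
Result = 0.04924


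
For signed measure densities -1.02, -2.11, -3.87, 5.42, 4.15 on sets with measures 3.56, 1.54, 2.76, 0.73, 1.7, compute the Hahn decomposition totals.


Step 1: Compute signed measure on each set:
  Set 1: -1.02 * 3.56 = -3.6312
  Set 2: -2.11 * 1.54 = -3.2494
  Set 3: -3.87 * 2.76 = -10.6812
  Set 4: 5.42 * 0.73 = 3.9566
  Set 5: 4.15 * 1.7 = 7.055
Step 2: Total signed measure = (-3.6312) + (-3.2494) + (-10.6812) + (3.9566) + (7.055)
     = -6.5502
Step 3: Positive part mu+(X) = sum of positive contributions = 11.0116
Step 4: Negative part mu-(X) = |sum of negative contributions| = 17.5618


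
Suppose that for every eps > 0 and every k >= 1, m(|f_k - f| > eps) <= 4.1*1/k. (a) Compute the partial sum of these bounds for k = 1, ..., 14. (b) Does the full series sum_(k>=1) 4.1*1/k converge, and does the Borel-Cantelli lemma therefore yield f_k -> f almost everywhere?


Step 1: List the terms 4.1*1/k for k = 1 to 14:
  k=1: 4.1
  k=2: 2.05
  k=3: 1.366667
  k=4: 1.025
  k=5: 0.82
  k=6: 0.683333
  k=7: 0.585714
  k=8: 0.5125
  k=9: 0.455556
  k=10: 0.41
  k=11: 0.372727
  k=12: 0.341667
  k=13: 0.315385
  k=14: 0.292857
Step 2: Partial sum = 4.1 + 2.05 + 1.366667 + 1.025 + 0.82 + 0.683333 + 0.585714 + 0.5125 + 0.455556 + 0.41 + 0.372727 + 0.341667 + 0.315385 + 0.292857
     = 13.331406
Step 3: The full series sum_(k>=1) 4.1*1/k diverges (harmonic series, p = 1; a nonzero constant multiple of a divergent series diverges).
Step 4: The (first) Borel-Cantelli lemma requires a summable sequence of measures, so it does not apply here;
        from this bound alone no conclusion about a.e. convergence can be drawn (convergence in measure still
        gives an a.e.-convergent subsequence, but not a.e. convergence of the whole sequence).
Conclusion: series diverges; Borel-Cantelli is inconclusive about a.e. convergence of f_k.


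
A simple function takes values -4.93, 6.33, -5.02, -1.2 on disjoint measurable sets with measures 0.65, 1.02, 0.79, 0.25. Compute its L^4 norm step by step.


Step 1: Compute |f_i|^4 for each value:
  |-4.93|^4 = 590.728164
  |6.33|^4 = 1605.516747
  |-5.02|^4 = 635.06016
  |-1.2|^4 = 2.0736
Step 2: Multiply by measures and sum:
  590.728164 * 0.65 = 383.973307
  1605.516747 * 1.02 = 1637.627082
  635.06016 * 0.79 = 501.697527
  2.0736 * 0.25 = 0.5184
Sum = 383.973307 + 1637.627082 + 501.697527 + 0.5184 = 2523.816315
Step 3: Take the p-th root:
||f||_4 = (2523.816315)^(1/4) = 7.087849


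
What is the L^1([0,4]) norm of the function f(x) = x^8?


Step 1: ||f||_1 = (integral_0^4 |x^8|^1 dx)^(1/1)
     = (integral_0^4 x^8 dx)^(1/1)
Step 2: integral_0^4 x^8 dx = [x^9/(9)] from 0 to 4 = 4^9/9
     = 262144/9 = 29127.111111
Step 3: ||f||_1 = (29127.111111)^(1/1) = 29127.111111


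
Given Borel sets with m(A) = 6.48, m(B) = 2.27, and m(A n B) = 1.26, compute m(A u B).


By inclusion-exclusion: m(A u B) = m(A) + m(B) - m(A n B)
= 6.48 + 2.27 - 1.26
= 7.49


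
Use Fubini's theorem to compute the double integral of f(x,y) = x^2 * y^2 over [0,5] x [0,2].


By Fubini's theorem, the double integral factors as a product of single integrals:
Step 1: integral_0^5 x^2 dx = [x^3/3] from 0 to 5
     = 5^3/3 = 41.666667
Step 2: integral_0^2 y^2 dy = [y^3/3] from 0 to 2
     = 2^3/3 = 2.666667
Step 3: Double integral = 41.666667 * 2.666667 = 111.111111


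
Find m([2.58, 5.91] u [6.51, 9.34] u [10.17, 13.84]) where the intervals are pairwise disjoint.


For pairwise disjoint intervals, m(union) = sum of lengths.
= (5.91 - 2.58) + (9.34 - 6.51) + (13.84 - 10.17)
= 3.33 + 2.83 + 3.67
= 9.83


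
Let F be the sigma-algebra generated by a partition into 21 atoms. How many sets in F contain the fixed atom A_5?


Each element of F is a union of some subset S of the 21 atoms.
The element contains A_5 iff A_5 is in S.
So we count subsets S of {A_1,...,A_21} with A_5 in S: choose freely among the other 20 atoms.
Count = 2^(21-1) = 2^20 = 1048576.


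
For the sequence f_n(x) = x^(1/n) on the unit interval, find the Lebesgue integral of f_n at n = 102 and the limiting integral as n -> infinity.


At n = 102: f_102(x) = x^(1/102).
Step 1: integral(x^(1/102), 0, 1) = [x^(1/102+1) / (1/102+1)] from 0 to 1
     = 1 / (1/102 + 1) = 1 / ((102+1)/102) = 102/(102+1)
     = 102/103 = 0.990291
Step 2: As n -> infinity, f_n(x) = x^(1/n) -> 1 for x in (0,1], and f_n is increasing in n.
By MCT, lim_n integral(f_n) = integral(lim_n f_n) = integral(1, 0, 1) = 1.
Step 3: Verify convergence: 102/103 = 0.990291 -> 1


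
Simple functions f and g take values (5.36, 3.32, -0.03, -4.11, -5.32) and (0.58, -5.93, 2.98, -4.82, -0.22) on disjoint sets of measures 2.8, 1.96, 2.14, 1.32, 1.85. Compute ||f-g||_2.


Step 1: Compute differences f_i - g_i:
  5.36 - 0.58 = 4.78
  3.32 - -5.93 = 9.25
  -0.03 - 2.98 = -3.01
  -4.11 - -4.82 = 0.71
  -5.32 - -0.22 = -5.1
Step 2: Compute |diff|^2 * measure for each set:
  |4.78|^2 * 2.8 = 22.8484 * 2.8 = 63.97552
  |9.25|^2 * 1.96 = 85.5625 * 1.96 = 167.7025
  |-3.01|^2 * 2.14 = 9.0601 * 2.14 = 19.388614
  |0.71|^2 * 1.32 = 0.5041 * 1.32 = 0.665412
  |-5.1|^2 * 1.85 = 26.01 * 1.85 = 48.1185
Step 3: Sum = 299.850546
Step 4: ||f-g||_2 = (299.850546)^(1/2) = 17.316193


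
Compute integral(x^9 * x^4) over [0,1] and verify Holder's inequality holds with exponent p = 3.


Step 1: Exact integral of f*g = integral(x^13, 0, 1) = 1/14
     = 0.071429
Step 2: Holder bound with p=3, q=1.5:
  ||f||_p = (integral x^27 dx)^(1/3) = (1/28)^(1/3) = 0.329317
  ||g||_q = (integral x^6 dx)^(1/1.5) = (1/7)^(1/1.5) = 0.273276
Step 3: Holder bound = ||f||_p * ||g||_q = 0.329317 * 0.273276 = 0.089994
Verification: 0.071429 <= 0.089994 (Holder holds)


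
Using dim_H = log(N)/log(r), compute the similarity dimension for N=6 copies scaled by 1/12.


For a self-similar set with N copies scaled by 1/r:
dim_H = log(N)/log(r) = log(6)/log(12)
= 1.791759/2.484907
= 0.721057


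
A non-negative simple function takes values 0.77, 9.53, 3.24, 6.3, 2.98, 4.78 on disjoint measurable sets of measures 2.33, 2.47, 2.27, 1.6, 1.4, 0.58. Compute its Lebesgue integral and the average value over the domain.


Step 1: Integral = sum(value_i * measure_i)
= 0.77*2.33 + 9.53*2.47 + 3.24*2.27 + 6.3*1.6 + 2.98*1.4 + 4.78*0.58
= 1.7941 + 23.5391 + 7.3548 + 10.08 + 4.172 + 2.7724
= 49.7124
Step 2: Total measure of domain = 2.33 + 2.47 + 2.27 + 1.6 + 1.4 + 0.58 = 10.65
Step 3: Average value = 49.7124 / 10.65 = 4.667831


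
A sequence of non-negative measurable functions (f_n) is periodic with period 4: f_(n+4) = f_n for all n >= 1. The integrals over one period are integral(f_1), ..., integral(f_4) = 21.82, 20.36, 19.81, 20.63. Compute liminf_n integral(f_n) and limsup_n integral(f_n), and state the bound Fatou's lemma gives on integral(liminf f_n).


The sequence (integral(f_n)) is periodic with period 4, repeating the values 21.82, 20.36, 19.81, 20.63 indefinitely.
Step 1: For a periodic sequence, every tail (a_m, a_(m+1), ...) contains all 4 period values infinitely often.
Step 2: Hence inf of every tail = min of the period values = min(21.82, 20.36, 19.81, 20.63) = 19.81.
        liminf_n integral(f_n) = sup over m of (inf of tail from m) = 19.81.
Step 3: Similarly sup of every tail = max of the period values = 21.82.
        limsup_n integral(f_n) = 21.82.
Step 4: Fatou's lemma: integral(liminf_n f_n) <= liminf_n integral(f_n) = 19.81.
        So the integral of the pointwise liminf is at most 19.81.


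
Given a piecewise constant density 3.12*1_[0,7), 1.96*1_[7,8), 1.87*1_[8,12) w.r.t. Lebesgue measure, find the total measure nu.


Integrate each piece of the Radon-Nikodym derivative:
Step 1: integral_0^7 3.12 dx = 3.12*(7-0) = 3.12*7 = 21.84
Step 2: integral_7^8 1.96 dx = 1.96*(8-7) = 1.96*1 = 1.96
Step 3: integral_8^12 1.87 dx = 1.87*(12-8) = 1.87*4 = 7.48
Total: 21.84 + 1.96 + 7.48 = 31.28


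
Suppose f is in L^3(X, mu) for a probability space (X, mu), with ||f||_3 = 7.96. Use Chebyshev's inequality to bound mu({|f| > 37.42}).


Chebyshev/Markov inequality: mu(|f| > eps) <= (||f||_p / eps)^p
Step 1: ||f||_3 / eps = 7.96 / 37.42 = 0.21272
Step 2: Raise to power p = 3:
  (0.21272)^3 = 0.009626
Step 3: Therefore mu(|f| > 37.42) <= 0.009626


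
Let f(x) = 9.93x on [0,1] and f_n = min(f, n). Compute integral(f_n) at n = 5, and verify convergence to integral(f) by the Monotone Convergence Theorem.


f(x) = 9.93x on [0,1]; f_n(x) = min(9.93x, n). At n = 5:
Step 1: f(x) reaches 5 at x = 5/9.93 = 0.503525
Step 2: integral(f_5) = integral(9.93x, 0, 0.503525) + integral(5, 0.503525, 1)
       = 9.93*0.503525^2/2 + 5*(1 - 0.503525)
       = 1.258812 + 2.482377
       = 3.741188
Step 3: As n -> infinity, f_n increases to f, so by MCT integral(f_n) -> integral(f) = 9.93/2 = 4.965.
Convergence: integral(f_5) = 3.741188 -> 4.965 as n -> infinity


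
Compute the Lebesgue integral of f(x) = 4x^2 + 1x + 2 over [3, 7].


The Lebesgue integral of a Riemann-integrable function agrees with the Riemann integral.
Antiderivative F(x) = (4/3)x^3 + (1/2)x^2 + 2x
F(7) = (4/3)*7^3 + (1/2)*7^2 + 2*7
     = (4/3)*343 + (1/2)*49 + 2*7
     = 457.333333 + 24.5 + 14
     = 495.833333
F(3) = 46.5
Integral = F(7) - F(3) = 495.833333 - 46.5 = 449.333333


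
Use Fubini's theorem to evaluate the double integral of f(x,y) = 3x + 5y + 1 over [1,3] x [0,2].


By Fubini, integrate in x first, then y.
Step 1: Fix y, integrate over x in [1,3]:
  integral(3x + 5y + 1, x=1..3)
  = 3*(3^2 - 1^2)/2 + (5y + 1)*(3 - 1)
  = 12 + (5y + 1)*2
  = 12 + 10y + 2
  = 14 + 10y
Step 2: Integrate over y in [0,2]:
  integral(14 + 10y, y=0..2)
  = 14*2 + 10*(2^2 - 0^2)/2
  = 28 + 20
  = 48


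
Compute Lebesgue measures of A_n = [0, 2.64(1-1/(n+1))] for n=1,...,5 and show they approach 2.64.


By continuity of measure from below: if A_n increases to A, then m(A_n) -> m(A).
Here A = [0, 2.64], so m(A) = 2.64
Step 1: a_1 = 2.64*(1 - 1/2) = 1.32, m(A_1) = 1.32
Step 2: a_2 = 2.64*(1 - 1/3) = 1.76, m(A_2) = 1.76
Step 3: a_3 = 2.64*(1 - 1/4) = 1.98, m(A_3) = 1.98
Step 4: a_4 = 2.64*(1 - 1/5) = 2.112, m(A_4) = 2.112
Step 5: a_5 = 2.64*(1 - 1/6) = 2.2, m(A_5) = 2.2
Limit: m(A_n) -> m([0,2.64]) = 2.64


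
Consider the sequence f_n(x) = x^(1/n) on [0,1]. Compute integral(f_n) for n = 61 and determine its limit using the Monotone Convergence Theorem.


At n = 61: f_61(x) = x^(1/61).
Step 1: integral(x^(1/61), 0, 1) = [x^(1/61+1) / (1/61+1)] from 0 to 1
     = 1 / (1/61 + 1) = 1 / ((61+1)/61) = 61/(61+1)
     = 61/62 = 0.983871
Step 2: As n -> infinity, f_n(x) = x^(1/n) -> 1 for x in (0,1], and f_n is increasing in n.
By MCT, lim_n integral(f_n) = integral(lim_n f_n) = integral(1, 0, 1) = 1.
Step 3: Verify convergence: 61/62 = 0.983871 -> 1


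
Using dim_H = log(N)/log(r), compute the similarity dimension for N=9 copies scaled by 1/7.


For a self-similar set with N copies scaled by 1/r:
dim_H = log(N)/log(r) = log(9)/log(7)
= 2.197225/1.94591
= 1.12915


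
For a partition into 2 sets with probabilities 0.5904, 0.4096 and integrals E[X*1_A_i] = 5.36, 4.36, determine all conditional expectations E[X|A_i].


For each cell A_i: E[X|A_i] = E[X*1_A_i] / P(A_i)
Step 1: E[X|A_1] = 5.36 / 0.5904 = 9.078591
Step 2: E[X|A_2] = 4.36 / 0.4096 = 10.644531
Verification: E[X] = sum E[X*1_A_i] = 5.36 + 4.36 = 9.72


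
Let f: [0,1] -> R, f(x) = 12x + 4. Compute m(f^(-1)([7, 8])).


f^(-1)([7, 8]) = {x : 7 <= 12x + 4 <= 8}
Solving: (7 - 4)/12 <= x <= (8 - 4)/12
= [0.25, 0.333333]
Intersecting with [0,1]: [0.25, 0.333333]
Measure = 0.333333 - 0.25 = 0.083333


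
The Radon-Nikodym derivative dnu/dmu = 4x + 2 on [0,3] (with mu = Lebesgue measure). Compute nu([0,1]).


nu(A) = integral_A (dnu/dmu) dmu = integral_0^1 (4x + 2) dx
Step 1: Antiderivative F(x) = (4/2)x^2 + 2x
Step 2: F(1) = (4/2)*1^2 + 2*1 = 2 + 2 = 4
Step 3: F(0) = (4/2)*0^2 + 2*0 = 0.0 + 0 = 0.0
Step 4: nu([0,1]) = F(1) - F(0) = 4 - 0.0 = 4


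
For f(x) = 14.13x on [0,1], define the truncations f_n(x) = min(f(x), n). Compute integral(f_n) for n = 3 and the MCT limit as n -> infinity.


f(x) = 14.13x on [0,1]; f_n(x) = min(14.13x, n). At n = 3:
Step 1: f(x) reaches 3 at x = 3/14.13 = 0.212314
Step 2: integral(f_3) = integral(14.13x, 0, 0.212314) + integral(3, 0.212314, 1)
       = 14.13*0.212314^2/2 + 3*(1 - 0.212314)
       = 0.318471 + 2.363057
       = 2.681529
Step 3: As n -> infinity, f_n increases to f, so by MCT integral(f_n) -> integral(f) = 14.13/2 = 7.065.
Convergence: integral(f_3) = 2.681529 -> 7.065 as n -> infinity


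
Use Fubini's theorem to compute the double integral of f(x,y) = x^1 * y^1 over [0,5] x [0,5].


By Fubini's theorem, the double integral factors as a product of single integrals:
Step 1: integral_0^5 x^1 dx = [x^2/2] from 0 to 5
     = 5^2/2 = 12.5
Step 2: integral_0^5 y^1 dy = [y^2/2] from 0 to 5
     = 5^2/2 = 12.5
Step 3: Double integral = 12.5 * 12.5 = 156.25


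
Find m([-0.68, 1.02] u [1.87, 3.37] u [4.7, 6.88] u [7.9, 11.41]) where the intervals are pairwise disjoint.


For pairwise disjoint intervals, m(union) = sum of lengths.
= (1.02 - -0.68) + (3.37 - 1.87) + (6.88 - 4.7) + (11.41 - 7.9)
= 1.7 + 1.5 + 2.18 + 3.51
= 8.89


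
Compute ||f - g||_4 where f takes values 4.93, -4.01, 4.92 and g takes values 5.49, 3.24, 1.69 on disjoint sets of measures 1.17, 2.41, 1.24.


Step 1: Compute differences f_i - g_i:
  4.93 - 5.49 = -0.56
  -4.01 - 3.24 = -7.25
  4.92 - 1.69 = 3.23
Step 2: Compute |diff|^4 * measure for each set:
  |-0.56|^4 * 1.17 = 0.098345 * 1.17 = 0.115064
  |-7.25|^4 * 2.41 = 2762.816406 * 2.41 = 6658.387539
  |3.23|^4 * 1.24 = 108.845402 * 1.24 = 134.968299
Step 3: Sum = 6793.470902
Step 4: ||f-g||_4 = (6793.470902)^(1/4) = 9.078685


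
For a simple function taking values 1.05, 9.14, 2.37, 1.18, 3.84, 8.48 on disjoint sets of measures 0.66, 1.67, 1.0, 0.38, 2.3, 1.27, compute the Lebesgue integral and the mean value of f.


Step 1: Integral = sum(value_i * measure_i)
= 1.05*0.66 + 9.14*1.67 + 2.37*1.0 + 1.18*0.38 + 3.84*2.3 + 8.48*1.27
= 0.693 + 15.2638 + 2.37 + 0.4484 + 8.832 + 10.7696
= 38.3768
Step 2: Total measure of domain = 0.66 + 1.67 + 1.0 + 0.38 + 2.3 + 1.27 = 7.28
Step 3: Average value = 38.3768 / 7.28 = 5.271538


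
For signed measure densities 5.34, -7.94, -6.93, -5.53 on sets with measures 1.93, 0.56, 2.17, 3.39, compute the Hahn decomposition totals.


Step 1: Compute signed measure on each set:
  Set 1: 5.34 * 1.93 = 10.3062
  Set 2: -7.94 * 0.56 = -4.4464
  Set 3: -6.93 * 2.17 = -15.0381
  Set 4: -5.53 * 3.39 = -18.7467
Step 2: Total signed measure = (10.3062) + (-4.4464) + (-15.0381) + (-18.7467)
     = -27.925
Step 3: Positive part mu+(X) = sum of positive contributions = 10.3062
Step 4: Negative part mu-(X) = |sum of negative contributions| = 38.2312


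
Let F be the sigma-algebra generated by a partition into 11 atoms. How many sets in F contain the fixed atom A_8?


Each element of F is a union of some subset S of the 11 atoms.
The element contains A_8 iff A_8 is in S.
So we count subsets S of {A_1,...,A_11} with A_8 in S: choose freely among the other 10 atoms.
Count = 2^(11-1) = 2^10 = 1024.


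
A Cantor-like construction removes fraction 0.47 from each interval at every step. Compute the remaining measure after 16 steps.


Step 1: At each step, fraction remaining = 1 - 0.47 = 0.53
Step 2: After 16 steps, measure = (0.53)^16
Result = 3.876269e-05


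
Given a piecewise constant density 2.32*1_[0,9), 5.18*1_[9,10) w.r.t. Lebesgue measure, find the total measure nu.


Integrate each piece of the Radon-Nikodym derivative:
Step 1: integral_0^9 2.32 dx = 2.32*(9-0) = 2.32*9 = 20.88
Step 2: integral_9^10 5.18 dx = 5.18*(10-9) = 5.18*1 = 5.18
Total: 20.88 + 5.18 = 26.06


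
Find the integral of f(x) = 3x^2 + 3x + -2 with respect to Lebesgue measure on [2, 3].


The Lebesgue integral of a Riemann-integrable function agrees with the Riemann integral.
Antiderivative F(x) = (3/3)x^3 + (3/2)x^2 + -2x
F(3) = (3/3)*3^3 + (3/2)*3^2 + -2*3
     = (3/3)*27 + (3/2)*9 + -2*3
     = 27 + 13.5 + -6
     = 34.5
F(2) = 10
Integral = F(3) - F(2) = 34.5 - 10 = 24.5


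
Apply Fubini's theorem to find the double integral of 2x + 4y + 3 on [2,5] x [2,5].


By Fubini, integrate in x first, then y.
Step 1: Fix y, integrate over x in [2,5]:
  integral(2x + 4y + 3, x=2..5)
  = 2*(5^2 - 2^2)/2 + (4y + 3)*(5 - 2)
  = 21 + (4y + 3)*3
  = 21 + 12y + 9
  = 30 + 12y
Step 2: Integrate over y in [2,5]:
  integral(30 + 12y, y=2..5)
  = 30*3 + 12*(5^2 - 2^2)/2
  = 90 + 126
  = 216


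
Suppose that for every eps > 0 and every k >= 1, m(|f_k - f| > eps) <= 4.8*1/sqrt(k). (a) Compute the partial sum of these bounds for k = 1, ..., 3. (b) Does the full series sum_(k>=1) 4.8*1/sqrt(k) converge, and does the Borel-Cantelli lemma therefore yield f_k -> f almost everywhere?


Step 1: List the terms 4.8*1/sqrt(k) for k = 1 to 3:
  k=1: 4.8
  k=2: 3.394113
  k=3: 2.771281
Step 2: Partial sum = 4.8 + 3.394113 + 2.771281
     = 10.965394
Step 3: The full series sum_(k>=1) 4.8*1/sqrt(k) diverges (p-series with p = 1/2 <= 1; a nonzero constant multiple of a divergent series diverges).
Step 4: The (first) Borel-Cantelli lemma requires a summable sequence of measures, so it does not apply here;
        from this bound alone no conclusion about a.e. convergence can be drawn (convergence in measure still
        gives an a.e.-convergent subsequence, but not a.e. convergence of the whole sequence).
Conclusion: series diverges; Borel-Cantelli is inconclusive about a.e. convergence of f_k.
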